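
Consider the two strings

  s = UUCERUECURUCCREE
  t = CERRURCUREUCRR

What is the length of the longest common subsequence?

Taking C (s #3, t #1), then E (s #4, t #2), then R (s #5, t #4), then U (s #6, t #5), then C (s #8, t #7), then U (s #9, t #8), then R (s #10, t #9), then U (s #11, t #11), then C (s #12, t #12), then R (s #14, t #14) gives a common subsequence of length 10, and the DP table's final entry dp[16][14] is also 10, so no common subsequence is longer.

10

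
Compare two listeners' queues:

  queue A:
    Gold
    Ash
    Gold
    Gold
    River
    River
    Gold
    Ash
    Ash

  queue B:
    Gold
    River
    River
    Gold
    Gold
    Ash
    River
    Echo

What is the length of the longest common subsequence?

5

Pick Gold (queue A #4, queue B #1), River (queue A #5, queue B #2), River (queue A #6, queue B #3), Gold (queue A #7, queue B #5), Ash (queue A #8, queue B #6); all 5 songs appear in both, in order, and the DP table's final entry dp[9][8] is also 5, so no common subsequence is longer.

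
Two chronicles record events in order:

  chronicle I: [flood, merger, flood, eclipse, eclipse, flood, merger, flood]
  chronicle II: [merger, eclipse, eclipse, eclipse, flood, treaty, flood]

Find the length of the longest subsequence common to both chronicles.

Taking merger at chronicle I[2]=chronicle II[1], then eclipse at chronicle I[4]=chronicle II[3], then eclipse at chronicle I[5]=chronicle II[4], then flood at chronicle I[6]=chronicle II[5], then flood at chronicle I[8]=chronicle II[7] gives a common subsequence of length 5. dp[8][7] = 5 confirms this is the maximum.

5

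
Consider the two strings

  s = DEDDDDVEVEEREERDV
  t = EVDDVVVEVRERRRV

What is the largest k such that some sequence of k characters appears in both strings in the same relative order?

10

One common subsequence of length 10: E [2,1] → D [3,3] → D [4,4] → V [7,7] → E [8,8] → V [9,9] → E [10,11] → R [12,13] → R [15,14] → V [17,15]. The LCS DP gives dp[17][15] = 10, so this is optimal.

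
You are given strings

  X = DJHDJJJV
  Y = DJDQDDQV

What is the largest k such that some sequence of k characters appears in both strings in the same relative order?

Let dp[i][j] be the LCS length of the first i characters of X and the first j characters of Y. dp[i][j] = dp[i-1][j-1]+1 when the i-th and j-th characters match, else max(dp[i-1][j], dp[i][j-1]).
    ·  D  J  D  Q  D  D  Q  V
 ·  0  0  0  0  0  0  0  0  0
 D  0  1  1  1  1  1  1  1  1
 J  0  1  2  2  2  2  2  2  2
 H  0  1  2  2  2  2  2  2  2
 D  0  1  2  3  3  3  3  3  3
 J  0  1  2  3  3  3  3  3  3
 J  0  1  2  3  3  3  3  3  3
 J  0  1  2  3  3  3  3  3  3
 V  0  1  2  3  3  3  3  3  4
dp[8][8] = 4. One LCS (by backtracking along matches): DJDV.

4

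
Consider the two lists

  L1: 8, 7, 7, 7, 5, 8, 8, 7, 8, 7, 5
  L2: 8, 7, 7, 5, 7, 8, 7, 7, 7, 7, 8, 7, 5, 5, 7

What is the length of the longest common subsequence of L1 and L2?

One common subsequence of length 9: 8 (L1 #1, L2 #1) → 7 (L1 #2, L2 #2) → 7 (L1 #3, L2 #3) → 7 (L1 #4, L2 #5) → 8 (L1 #6, L2 #6) → 7 (L1 #8, L2 #10) → 8 (L1 #9, L2 #11) → 7 (L1 #10, L2 #12) → 5 (L1 #11, L2 #14). The LCS DP gives dp[11][15] = 9, so this is optimal.

9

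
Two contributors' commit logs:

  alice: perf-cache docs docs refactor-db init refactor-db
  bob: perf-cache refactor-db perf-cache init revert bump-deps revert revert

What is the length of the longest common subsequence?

Pick perf-cache (alice #1, bob #1), refactor-db (alice #4, bob #2), init (alice #5, bob #4); all 3 commits appear in both, in order, and the DP table's final entry dp[6][8] is also 3, so no common subsequence is longer.

3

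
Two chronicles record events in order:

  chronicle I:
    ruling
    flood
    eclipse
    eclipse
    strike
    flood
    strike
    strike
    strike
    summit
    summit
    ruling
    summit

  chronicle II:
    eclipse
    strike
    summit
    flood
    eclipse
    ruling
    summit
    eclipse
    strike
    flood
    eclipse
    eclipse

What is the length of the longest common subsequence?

One common subsequence of length 5: flood [2,4]; then eclipse [3,5]; then eclipse [4,8]; then strike [5,9]; then flood [6,10]. Since dp[13][12] = 5, nothing longer is possible.

5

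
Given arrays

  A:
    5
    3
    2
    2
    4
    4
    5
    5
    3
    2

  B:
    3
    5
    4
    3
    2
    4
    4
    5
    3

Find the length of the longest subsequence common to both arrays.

7

Pick 5 [1,2], 3 [2,4], 2 [4,5], 4 [5,6], 4 [6,7], 5 [8,8], 3 [9,9]; all 7 values appear in both, in order. The LCS DP gives dp[10][9] = 7, so this is optimal.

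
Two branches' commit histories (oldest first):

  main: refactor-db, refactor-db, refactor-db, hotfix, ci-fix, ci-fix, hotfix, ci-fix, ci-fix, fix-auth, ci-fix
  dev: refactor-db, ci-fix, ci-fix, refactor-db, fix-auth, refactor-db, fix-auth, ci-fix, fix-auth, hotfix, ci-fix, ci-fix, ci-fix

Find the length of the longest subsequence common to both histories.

Match refactor-db at main[1]=dev[1]; then refactor-db at main[2]=dev[4]; then refactor-db at main[3]=dev[6]; then ci-fix at main[5]=dev[8]; then hotfix at main[7]=dev[10]; then ci-fix at main[8]=dev[11]; then ci-fix at main[9]=dev[12]; then ci-fix at main[11]=dev[13] — 8 commits in the same relative order in both. Since dp[11][13] = 8, nothing longer is possible.

8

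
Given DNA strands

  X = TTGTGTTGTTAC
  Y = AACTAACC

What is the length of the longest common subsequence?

3

Match T (X #1, Y #4), A (X #11, Y #6), C (X #12, Y #8) — 3 bases in the same relative order in both. The LCS DP gives dp[12][8] = 3, so this is optimal.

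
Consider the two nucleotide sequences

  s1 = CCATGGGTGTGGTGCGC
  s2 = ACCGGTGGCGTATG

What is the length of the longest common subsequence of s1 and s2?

Taking C (s1 #1, s2 #2), C (s1 #2, s2 #3), G (s1 #6, s2 #4), G (s1 #7, s2 #5), T (s1 #8, s2 #6), G (s1 #9, s2 #7), G (s1 #11, s2 #8), G (s1 #12, s2 #10), T (s1 #13, s2 #13), G (s1 #16, s2 #14) gives a common subsequence of length 10, and the DP table's final entry dp[17][14] is also 10, so no common subsequence is longer.

10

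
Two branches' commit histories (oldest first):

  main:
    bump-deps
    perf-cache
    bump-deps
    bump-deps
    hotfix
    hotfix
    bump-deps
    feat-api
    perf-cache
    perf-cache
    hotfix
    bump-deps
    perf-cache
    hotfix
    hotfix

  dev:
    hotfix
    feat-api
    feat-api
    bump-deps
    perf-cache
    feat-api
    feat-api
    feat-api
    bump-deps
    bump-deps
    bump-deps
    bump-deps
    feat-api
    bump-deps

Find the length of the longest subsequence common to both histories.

One common subsequence of length 7: bump-deps (main #1, dev #4); then perf-cache (main #2, dev #5); then bump-deps (main #3, dev #10); then bump-deps (main #4, dev #11); then bump-deps (main #7, dev #12); then feat-api (main #8, dev #13); then bump-deps (main #12, dev #14), and the DP table's final entry dp[15][14] is also 7, so no common subsequence is longer.

7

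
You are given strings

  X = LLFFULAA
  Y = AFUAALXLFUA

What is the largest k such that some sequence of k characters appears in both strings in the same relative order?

Pick L [1,6]; then L [2,8]; then F [4,9]; then U [5,10]; then A [8,11]; all 5 characters appear in both, in order. The LCS DP gives dp[8][11] = 5, so this is optimal.

5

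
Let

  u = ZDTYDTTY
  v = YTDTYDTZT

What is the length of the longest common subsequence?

6

One common subsequence of length 6: D at u[2]=v[3], then T at u[3]=v[4], then Y at u[4]=v[5], then D at u[5]=v[6], then T at u[6]=v[7], then T at u[7]=v[9], and the DP table's final entry dp[8][9] is also 6, so no common subsequence is longer.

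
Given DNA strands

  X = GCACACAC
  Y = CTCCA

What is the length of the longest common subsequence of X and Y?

4

Pick C (X #2, Y #1); then C (X #4, Y #3); then C (X #6, Y #4); then A (X #7, Y #5); all 4 bases appear in both, in order. The LCS DP gives dp[8][5] = 4, so this is optimal.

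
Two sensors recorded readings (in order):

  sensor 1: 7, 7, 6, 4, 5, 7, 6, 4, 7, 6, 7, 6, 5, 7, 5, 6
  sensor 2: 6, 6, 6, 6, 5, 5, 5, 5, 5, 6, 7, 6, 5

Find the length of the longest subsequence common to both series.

7

One common subsequence of length 7: 6 at sensor 1[3]=sensor 2[1], then 6 at sensor 1[7]=sensor 2[2], then 6 at sensor 1[10]=sensor 2[3], then 6 at sensor 1[12]=sensor 2[4], then 5 at sensor 1[13]=sensor 2[9], then 7 at sensor 1[14]=sensor 2[11], then 5 at sensor 1[15]=sensor 2[13]. dp[16][13] = 7 confirms this is the maximum.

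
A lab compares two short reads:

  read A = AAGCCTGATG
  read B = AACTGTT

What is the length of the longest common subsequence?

6

Taking A at read A[1]=read B[1]; then A at read A[2]=read B[2]; then C at read A[5]=read B[3]; then T at read A[6]=read B[4]; then G at read A[7]=read B[5]; then T at read A[9]=read B[7] gives a common subsequence of length 6, and the DP table's final entry dp[10][7] is also 6, so no common subsequence is longer.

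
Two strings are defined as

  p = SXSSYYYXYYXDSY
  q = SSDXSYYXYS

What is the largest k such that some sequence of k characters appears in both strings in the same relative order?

One common subsequence of length 8: S at p[1]=q[2], X at p[2]=q[4], S at p[4]=q[5], Y at p[6]=q[6], Y at p[7]=q[7], X at p[8]=q[8], Y at p[10]=q[9], S at p[13]=q[10]. dp[14][10] = 8 confirms this is the maximum.

8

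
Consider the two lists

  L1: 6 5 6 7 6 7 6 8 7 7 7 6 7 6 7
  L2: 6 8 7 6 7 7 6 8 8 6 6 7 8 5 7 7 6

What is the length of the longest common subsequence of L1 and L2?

10

Pick 6 (L1 #1, L2 #1); then 6 (L1 #3, L2 #4); then 7 (L1 #4, L2 #5); then 7 (L1 #6, L2 #6); then 6 (L1 #7, L2 #7); then 8 (L1 #8, L2 #9); then 7 (L1 #9, L2 #12); then 7 (L1 #11, L2 #15); then 7 (L1 #13, L2 #16); then 6 (L1 #14, L2 #17); all 10 values appear in both, in order, and the DP table's final entry dp[15][17] is also 10, so no common subsequence is longer.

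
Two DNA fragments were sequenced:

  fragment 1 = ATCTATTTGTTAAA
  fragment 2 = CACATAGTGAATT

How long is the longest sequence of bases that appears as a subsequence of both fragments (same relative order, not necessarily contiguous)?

8

Taking A (fragment 1 #1, fragment 2 #2); then C (fragment 1 #3, fragment 2 #3); then T (fragment 1 #4, fragment 2 #5); then A (fragment 1 #5, fragment 2 #6); then T (fragment 1 #8, fragment 2 #8); then G (fragment 1 #9, fragment 2 #9); then T (fragment 1 #10, fragment 2 #12); then T (fragment 1 #11, fragment 2 #13) gives a common subsequence of length 8. dp[14][13] = 8 confirms this is the maximum.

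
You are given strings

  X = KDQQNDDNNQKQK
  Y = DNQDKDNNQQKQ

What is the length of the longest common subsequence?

Taking D (X #2, Y #1), then Q (X #4, Y #3), then D (X #6, Y #4), then D (X #7, Y #6), then N (X #8, Y #7), then N (X #9, Y #8), then Q (X #10, Y #10), then K (X #11, Y #11), then Q (X #12, Y #12) gives a common subsequence of length 9. The LCS DP gives dp[13][12] = 9, so this is optimal.

9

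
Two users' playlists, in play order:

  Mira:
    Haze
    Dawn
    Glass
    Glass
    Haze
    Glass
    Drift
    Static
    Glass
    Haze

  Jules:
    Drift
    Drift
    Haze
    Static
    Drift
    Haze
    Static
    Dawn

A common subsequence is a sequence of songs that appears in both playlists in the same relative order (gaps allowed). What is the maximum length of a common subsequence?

One common subsequence of length 3: Haze (Mira #1, Jules #3), Haze (Mira #5, Jules #6), Static (Mira #8, Jules #7). The LCS DP gives dp[10][8] = 3, so this is optimal.

3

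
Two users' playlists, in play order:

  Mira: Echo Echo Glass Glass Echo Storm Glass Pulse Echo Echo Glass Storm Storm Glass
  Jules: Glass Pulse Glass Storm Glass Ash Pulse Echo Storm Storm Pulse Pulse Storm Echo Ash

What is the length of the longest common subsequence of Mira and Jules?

8

Pick Glass (Mira #3, Jules #1), Glass (Mira #4, Jules #3), Storm (Mira #6, Jules #4), Glass (Mira #7, Jules #5), Pulse (Mira #8, Jules #7), Echo (Mira #9, Jules #8), Storm (Mira #12, Jules #10), Storm (Mira #13, Jules #13); all 8 songs appear in both, in order, and the DP table's final entry dp[14][15] is also 8, so no common subsequence is longer.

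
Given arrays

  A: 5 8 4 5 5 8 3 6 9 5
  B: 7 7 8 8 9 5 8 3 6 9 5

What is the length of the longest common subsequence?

7

Let dp[i][j] be the LCS length of the first i values of A and the first j values of B. dp[i][j] = dp[i-1][j-1]+1 when the i-th and j-th values match, else max(dp[i-1][j], dp[i][j-1]).
    ·  7  7  8  8  9  5  8  3  6  9  5
 ·  0  0  0  0  0  0  0  0  0  0  0  0
 5  0  0  0  0  0  0  1  1  1  1  1  1
 8  0  0  0  1  1  1  1  2  2  2  2  2
 4  0  0  0  1  1  1  1  2  2  2  2  2
 5  0  0  0  1  1  1  2  2  2  2  2  3
 5  0  0  0  1  1  1  2  2  2  2  2  3
 8  0  0  0  1  2  2  2  3  3  3  3  3
 3  0  0  0  1  2  2  2  3  4  4  4  4
 6  0  0  0  1  2  2  2  3  4  5  5  5
 9  0  0  0  1  2  3  3  3  4  5  6  6
 5  0  0  0  1  2  3  4  4  4  5  6  7
dp[10][11] = 7. One LCS (by backtracking along matches): 8, 5, 8, 3, 6, 9, 5.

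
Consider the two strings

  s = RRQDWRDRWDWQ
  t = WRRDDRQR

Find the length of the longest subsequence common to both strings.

Taking R (s #1, t #2), R (s #2, t #3), D (s #4, t #4), D (s #7, t #5), R (s #8, t #6), Q (s #12, t #7) gives a common subsequence of length 6. The LCS DP gives dp[12][8] = 6, so this is optimal.

6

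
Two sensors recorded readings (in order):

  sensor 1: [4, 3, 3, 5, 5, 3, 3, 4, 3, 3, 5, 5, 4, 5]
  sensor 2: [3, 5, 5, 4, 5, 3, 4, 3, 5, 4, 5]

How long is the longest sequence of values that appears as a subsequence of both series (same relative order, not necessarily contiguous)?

Match 3 [2,1], then 5 [4,3], then 5 [5,5], then 3 [7,6], then 4 [8,7], then 3 [10,8], then 5 [12,9], then 4 [13,10], then 5 [14,11] — 9 values in the same relative order in both. dp[14][11] = 9 confirms this is the maximum.

9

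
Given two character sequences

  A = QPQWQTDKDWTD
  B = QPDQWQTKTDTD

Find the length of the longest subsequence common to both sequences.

10

Taking Q at A[1]=B[1], P at A[2]=B[2], Q at A[3]=B[4], W at A[4]=B[5], Q at A[5]=B[6], T at A[6]=B[7], K at A[8]=B[8], D at A[9]=B[10], T at A[11]=B[11], D at A[12]=B[12] gives a common subsequence of length 10. dp[12][12] = 10 confirms this is the maximum.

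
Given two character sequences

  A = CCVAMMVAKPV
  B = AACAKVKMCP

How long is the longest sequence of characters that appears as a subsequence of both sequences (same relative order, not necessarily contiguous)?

5

Let dp[i][j] be the LCS length of the first i characters of A and the first j characters of B. dp[i][j] = dp[i-1][j-1]+1 when the i-th and j-th characters match, else max(dp[i-1][j], dp[i][j-1]).
    ·  A  A  C  A  K  V  K  M  C  P
 ·  0  0  0  0  0  0  0  0  0  0  0
 C  0  0  0  1  1  1  1  1  1  1  1
 C  0  0  0  1  1  1  1  1  1  2  2
 V  0  0  0  1  1  1  2  2  2  2  2
 A  0  1  1  1  2  2  2  2  2  2  2
 M  0  1  1  1  2  2  2  2  3  3  3
 M  0  1  1  1  2  2  2  2  3  3  3
 V  0  1  1  1  2  2  3  3  3  3  3
 A  0  1  2  2  2  2  3  3  3  3  3
 K  0  1  2  2  2  3  3  4  4  4  4
 P  0  1  2  2  2  3  3  4  4  4  5
 V  0  1  2  2  2  3  4  4  4  4  5
dp[11][10] = 5. One LCS (by backtracking along matches): CAVKP.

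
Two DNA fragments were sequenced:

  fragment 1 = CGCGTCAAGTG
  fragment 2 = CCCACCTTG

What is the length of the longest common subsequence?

Let dp[i][j] be the LCS length of the first i bases of fragment 1 and the first j bases of fragment 2. dp[i][j] = dp[i-1][j-1]+1 when the i-th and j-th bases match, else max(dp[i-1][j], dp[i][j-1]).
    ·  C  C  C  A  C  C  T  T  G
 ·  0  0  0  0  0  0  0  0  0  0
 C  0  1  1  1  1  1  1  1  1  1
 G  0  1  1  1  1  1  1  1  1  2
 C  0  1  2  2  2  2  2  2  2  2
 G  0  1  2  2  2  2  2  2  2  3
 T  0  1  2  2  2  2  2  3  3  3
 C  0  1  2  3  3  3  3  3  3  3
 A  0  1  2  3  4  4  4  4  4  4
 A  0  1  2  3  4  4  4  4  4  4
 G  0  1  2  3  4  4  4  4  4  5
 T  0  1  2  3  4  4  4  5  5  5
 G  0  1  2  3  4  4  4  5  5  6
dp[11][9] = 6. One LCS (by backtracking along matches): CCCATG.

6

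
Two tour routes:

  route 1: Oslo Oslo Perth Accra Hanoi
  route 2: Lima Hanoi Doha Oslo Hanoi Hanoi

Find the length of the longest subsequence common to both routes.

Taking Oslo [1,4], then Hanoi [5,6] gives a common subsequence of length 2. The LCS DP gives dp[5][6] = 2, so this is optimal.

2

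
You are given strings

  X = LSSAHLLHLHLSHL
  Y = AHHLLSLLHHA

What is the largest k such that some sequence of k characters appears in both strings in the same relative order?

7

Pick A at X[4]=Y[1], H at X[5]=Y[3], L at X[6]=Y[5], L at X[7]=Y[7], L at X[9]=Y[8], H at X[10]=Y[9], H at X[13]=Y[10]; all 7 characters appear in both, in order, and the DP table's final entry dp[14][11] is also 7, so no common subsequence is longer.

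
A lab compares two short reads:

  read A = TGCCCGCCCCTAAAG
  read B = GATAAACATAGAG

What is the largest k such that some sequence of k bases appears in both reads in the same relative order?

6

Match T at read A[1]=read B[3]; then C at read A[3]=read B[7]; then T at read A[11]=read B[9]; then A at read A[12]=read B[10]; then A at read A[14]=read B[12]; then G at read A[15]=read B[13] — 6 bases in the same relative order in both. dp[15][13] = 6 confirms this is the maximum.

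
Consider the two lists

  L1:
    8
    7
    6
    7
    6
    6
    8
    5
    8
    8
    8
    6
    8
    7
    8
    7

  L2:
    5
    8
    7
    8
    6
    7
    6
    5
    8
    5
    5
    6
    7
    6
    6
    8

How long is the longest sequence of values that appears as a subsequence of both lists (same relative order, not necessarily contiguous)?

10

Match 8 [1,2]; then 7 [2,3]; then 6 [3,5]; then 7 [4,6]; then 6 [5,7]; then 8 [7,9]; then 5 [8,11]; then 6 [12,12]; then 7 [14,13]; then 8 [15,16] — 10 values in the same relative order in both. The LCS DP gives dp[16][16] = 10, so this is optimal.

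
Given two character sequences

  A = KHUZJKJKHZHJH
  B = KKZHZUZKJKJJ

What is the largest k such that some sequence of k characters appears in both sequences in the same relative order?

Match K (A #1, B #2), H (A #2, B #4), U (A #3, B #6), Z (A #4, B #7), J (A #5, B #9), K (A #6, B #10), J (A #7, B #11), J (A #12, B #12) — 8 characters in the same relative order in both, and the DP table's final entry dp[13][12] is also 8, so no common subsequence is longer.

8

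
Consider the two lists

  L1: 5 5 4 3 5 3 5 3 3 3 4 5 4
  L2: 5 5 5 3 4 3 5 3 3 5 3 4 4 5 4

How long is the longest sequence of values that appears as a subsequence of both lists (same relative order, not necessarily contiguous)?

One common subsequence of length 11: 5 (L1 #1, L2 #2), 5 (L1 #2, L2 #3), 4 (L1 #3, L2 #5), 3 (L1 #4, L2 #6), 5 (L1 #5, L2 #7), 3 (L1 #6, L2 #9), 5 (L1 #7, L2 #10), 3 (L1 #8, L2 #11), 4 (L1 #11, L2 #13), 5 (L1 #12, L2 #14), 4 (L1 #13, L2 #15). The LCS DP gives dp[13][15] = 11, so this is optimal.

11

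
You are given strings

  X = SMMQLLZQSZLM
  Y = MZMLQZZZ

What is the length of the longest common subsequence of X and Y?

Let dp[i][j] be the LCS length of the first i characters of X and the first j characters of Y. dp[i][j] = dp[i-1][j-1]+1 when the i-th and j-th characters match, else max(dp[i-1][j], dp[i][j-1]).
    ·  M  Z  M  L  Q  Z  Z  Z
 ·  0  0  0  0  0  0  0  0  0
 S  0  0  0  0  0  0  0  0  0
 M  0  1  1  1  1  1  1  1  1
 M  0  1  1  2  2  2  2  2  2
 Q  0  1  1  2  2  3  3  3  3
 L  0  1  1  2  3  3  3  3  3
 L  0  1  1  2  3  3  3  3  3
 Z  0  1  2  2  3  3  4  4  4
 Q  0  1  2  2  3  4  4  4  4
 S  0  1  2  2  3  4  4  4  4
 Z  0  1  2  2  3  4  5  5  5
 L  0  1  2  2  3  4  5  5  5
 M  0  1  2  3  3  4  5  5  5
dp[12][8] = 5. One LCS (by backtracking along matches): MMQZZ.

5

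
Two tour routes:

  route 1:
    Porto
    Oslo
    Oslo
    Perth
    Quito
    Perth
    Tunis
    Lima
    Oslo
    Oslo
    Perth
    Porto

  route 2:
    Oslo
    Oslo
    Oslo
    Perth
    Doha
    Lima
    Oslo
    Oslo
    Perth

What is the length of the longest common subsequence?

7

Match Oslo (route 1 #2, route 2 #2), Oslo (route 1 #3, route 2 #3), Perth (route 1 #4, route 2 #4), Lima (route 1 #8, route 2 #6), Oslo (route 1 #9, route 2 #7), Oslo (route 1 #10, route 2 #8), Perth (route 1 #11, route 2 #9) — 7 stops in the same relative order in both. The LCS DP gives dp[12][9] = 7, so this is optimal.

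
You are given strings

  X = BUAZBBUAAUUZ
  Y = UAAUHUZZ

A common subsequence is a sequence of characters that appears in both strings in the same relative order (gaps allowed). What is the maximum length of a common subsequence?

6

Let dp[i][j] be the LCS length of the first i characters of X and the first j characters of Y. dp[i][j] = dp[i-1][j-1]+1 when the i-th and j-th characters match, else max(dp[i-1][j], dp[i][j-1]).
    ·  U  A  A  U  H  U  Z  Z
 ·  0  0  0  0  0  0  0  0  0
 B  0  0  0  0  0  0  0  0  0
 U  0  1  1  1  1  1  1  1  1
 A  0  1  2  2  2  2  2  2  2
 Z  0  1  2  2  2  2  2  3  3
 B  0  1  2  2  2  2  2  3  3
 B  0  1  2  2  2  2  2  3  3
 U  0  1  2  2  3  3  3  3  3
 A  0  1  2  3  3  3  3  3  3
 A  0  1  2  3  3  3  3  3  3
 U  0  1  2  3  4  4  4  4  4
 U  0  1  2  3  4  4  5  5  5
 Z  0  1  2  3  4  4  5  6  6
dp[12][8] = 6. One LCS (by backtracking along matches): UAAUUZ.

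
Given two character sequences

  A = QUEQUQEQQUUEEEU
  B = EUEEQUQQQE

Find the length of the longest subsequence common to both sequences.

8

Let dp[i][j] be the LCS length of the first i characters of A and the first j characters of B. dp[i][j] = dp[i-1][j-1]+1 when the i-th and j-th characters match, else max(dp[i-1][j], dp[i][j-1]).
    ·  E  U  E  E  Q  U  Q  Q  Q  E
 ·  0  0  0  0  0  0  0  0  0  0  0
 Q  0  0  0  0  0  1  1  1  1  1  1
 U  0  0  1  1  1  1  2  2  2  2  2
 E  0  1  1  2  2  2  2  2  2  2  3
 Q  0  1  1  2  2  3  3  3  3  3  3
 U  0  1  2  2  2  3  4  4  4  4  4
 Q  0  1  2  2  2  3  4  5  5  5  5
 E  0  1  2  3  3  3  4  5  5  5  6
 Q  0  1  2  3  3  4  4  5  6  6  6
 Q  0  1  2  3  3  4  4  5  6  7  7
 U  0  1  2  3  3  4  5  5  6  7  7
 U  0  1  2  3  3  4  5  5  6  7  7
 E  0  1  2  3  4  4  5  5  6  7  8
 E  0  1  2  3  4  4  5  5  6  7  8
 E  0  1  2  3  4  4  5  5  6  7  8
 U  0  1  2  3  4  4  5  5  6  7  8
dp[15][10] = 8. One LCS (by backtracking along matches): UEQUQQQE.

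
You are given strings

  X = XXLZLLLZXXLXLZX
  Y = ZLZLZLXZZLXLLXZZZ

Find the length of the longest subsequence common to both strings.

Taking L [3,2], Z [4,3], L [5,4], L [6,6], L [7,10], X [9,11], L [11,13], X [12,14], Z [14,17] gives a common subsequence of length 9. Since dp[15][17] = 9, nothing longer is possible.

9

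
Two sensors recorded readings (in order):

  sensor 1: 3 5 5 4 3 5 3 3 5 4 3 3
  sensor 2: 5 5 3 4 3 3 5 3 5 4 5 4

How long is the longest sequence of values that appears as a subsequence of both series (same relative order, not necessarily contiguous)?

Let dp[i][j] be the LCS length of the first i values of sensor 1 and the first j values of sensor 2. dp[i][j] = dp[i-1][j-1]+1 when the i-th and j-th values match, else max(dp[i-1][j], dp[i][j-1]).
    ·  5  5  3  4  3  3  5  3  5  4  5  4
 ·  0  0  0  0  0  0  0  0  0  0  0  0  0
 3  0  0  0  1  1  1  1  1  1  1  1  1  1
 5  0  1  1  1  1  1  1  2  2  2  2  2  2
 5  0  1  2  2  2  2  2  2  2  3  3  3  3
 4  0  1  2  2  3  3  3  3  3  3  4  4  4
 3  0  1  2  3  3  4  4  4  4  4  4  4  4
 5  0  1  2  3  3  4  4  5  5  5  5  5  5
 3  0  1  2  3  3  4  5  5  6  6  6  6  6
 3  0  1  2  3  3  4  5  5  6  6  6  6  6
 5  0  1  2  3  3  4  5  6  6  7  7  7  7
 4  0  1  2  3  4  4  5  6  6  7  8  8  8
 3  0  1  2  3  4  5  5  6  7  7  8  8  8
 3  0  1  2  3  4  5  6  6  7  7  8  8  8
dp[12][12] = 8. One LCS (by backtracking along matches): 5, 5, 4, 3, 5, 3, 5, 4.

8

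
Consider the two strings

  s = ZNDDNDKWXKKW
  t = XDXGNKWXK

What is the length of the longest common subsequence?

Let dp[i][j] be the LCS length of the first i characters of s and the first j characters of t. dp[i][j] = dp[i-1][j-1]+1 when the i-th and j-th characters match, else max(dp[i-1][j], dp[i][j-1]).
    ·  X  D  X  G  N  K  W  X  K
 ·  0  0  0  0  0  0  0  0  0  0
 Z  0  0  0  0  0  0  0  0  0  0
 N  0  0  0  0  0  1  1  1  1  1
 D  0  0  1  1  1  1  1  1  1  1
 D  0  0  1  1  1  1  1  1  1  1
 N  0  0  1  1  1  2  2  2  2  2
 D  0  0  1  1  1  2  2  2  2  2
 K  0  0  1  1  1  2  3  3  3  3
 W  0  0  1  1  1  2  3  4  4  4
 X  0  1  1  2  2  2  3  4  5  5
 K  0  1  1  2  2  2  3  4  5  6
 K  0  1  1  2  2  2  3  4  5  6
 W  0  1  1  2  2  2  3  4  5  6
dp[12][9] = 6. One LCS (by backtracking along matches): DNKWXK.

6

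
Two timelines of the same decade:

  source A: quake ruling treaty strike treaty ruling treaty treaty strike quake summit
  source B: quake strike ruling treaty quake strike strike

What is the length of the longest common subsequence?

5

Match quake [1,1], then ruling [2,3], then treaty [3,4], then strike [4,6], then strike [9,7] — 5 events in the same relative order in both, and the DP table's final entry dp[11][7] is also 5, so no common subsequence is longer.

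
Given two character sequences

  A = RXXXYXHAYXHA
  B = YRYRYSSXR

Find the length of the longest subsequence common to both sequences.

4

Let dp[i][j] be the LCS length of the first i characters of A and the first j characters of B. dp[i][j] = dp[i-1][j-1]+1 when the i-th and j-th characters match, else max(dp[i-1][j], dp[i][j-1]).
    ·  Y  R  Y  R  Y  S  S  X  R
 ·  0  0  0  0  0  0  0  0  0  0
 R  0  0  1  1  1  1  1  1  1  1
 X  0  0  1  1  1  1  1  1  2  2
 X  0  0  1  1  1  1  1  1  2  2
 X  0  0  1  1  1  1  1  1  2  2
 Y  0  1  1  2  2  2  2  2  2  2
 X  0  1  1  2  2  2  2  2  3  3
 H  0  1  1  2  2  2  2  2  3  3
 A  0  1  1  2  2  2  2  2  3  3
 Y  0  1  1  2  2  3  3  3  3  3
 X  0  1  1  2  2  3  3  3  4  4
 H  0  1  1  2  2  3  3  3  4  4
 A  0  1  1  2  2  3  3  3  4  4
dp[12][9] = 4. One LCS (by backtracking along matches): RYYX.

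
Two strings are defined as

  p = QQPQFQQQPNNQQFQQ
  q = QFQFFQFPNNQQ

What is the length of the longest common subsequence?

9

Taking Q at p[1]=q[1]; then Q at p[2]=q[3]; then Q at p[4]=q[6]; then F at p[5]=q[7]; then P at p[9]=q[8]; then N at p[10]=q[9]; then N at p[11]=q[10]; then Q at p[15]=q[11]; then Q at p[16]=q[12] gives a common subsequence of length 9. dp[16][12] = 9 confirms this is the maximum.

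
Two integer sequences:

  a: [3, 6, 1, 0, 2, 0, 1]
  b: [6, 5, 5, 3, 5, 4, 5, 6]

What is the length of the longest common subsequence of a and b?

2

Let dp[i][j] be the LCS length of the first i values of a and the first j values of b. dp[i][j] = dp[i-1][j-1]+1 when the i-th and j-th values match, else max(dp[i-1][j], dp[i][j-1]).
    ·  6  5  5  3  5  4  5  6
 ·  0  0  0  0  0  0  0  0  0
 3  0  0  0  0  1  1  1  1  1
 6  0  1  1  1  1  1  1  1  2
 1  0  1  1  1  1  1  1  1  2
 0  0  1  1  1  1  1  1  1  2
 2  0  1  1  1  1  1  1  1  2
 0  0  1  1  1  1  1  1  1  2
 1  0  1  1  1  1  1  1  1  2
dp[7][8] = 2. One LCS (by backtracking along matches): 3, 6.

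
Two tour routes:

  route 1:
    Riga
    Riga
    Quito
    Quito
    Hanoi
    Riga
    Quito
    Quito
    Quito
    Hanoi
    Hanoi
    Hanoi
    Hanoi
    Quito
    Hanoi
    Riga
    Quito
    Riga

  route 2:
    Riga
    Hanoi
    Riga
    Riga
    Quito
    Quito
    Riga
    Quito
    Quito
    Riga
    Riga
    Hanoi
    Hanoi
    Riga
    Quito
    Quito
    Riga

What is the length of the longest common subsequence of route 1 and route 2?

One common subsequence of length 12: Riga at route 1[1]=route 2[3], Riga at route 1[2]=route 2[4], Quito at route 1[3]=route 2[5], Quito at route 1[4]=route 2[6], Riga at route 1[6]=route 2[7], Quito at route 1[7]=route 2[8], Quito at route 1[8]=route 2[9], Hanoi at route 1[10]=route 2[12], Hanoi at route 1[11]=route 2[13], Quito at route 1[14]=route 2[15], Quito at route 1[17]=route 2[16], Riga at route 1[18]=route 2[17]. Since dp[18][17] = 12, nothing longer is possible.

12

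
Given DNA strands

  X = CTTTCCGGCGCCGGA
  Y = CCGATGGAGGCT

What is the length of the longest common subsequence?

7

Match C (X #5, Y #1), then C (X #6, Y #2), then G (X #7, Y #3), then G (X #8, Y #6), then G (X #10, Y #7), then G (X #13, Y #9), then G (X #14, Y #10) — 7 bases in the same relative order in both. The LCS DP gives dp[15][12] = 7, so this is optimal.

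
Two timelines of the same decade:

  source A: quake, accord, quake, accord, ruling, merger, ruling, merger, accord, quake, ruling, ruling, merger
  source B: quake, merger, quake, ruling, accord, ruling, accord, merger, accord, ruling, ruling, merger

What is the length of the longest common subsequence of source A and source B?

Match quake at source A[1]=source B[1]; then quake at source A[3]=source B[3]; then accord at source A[4]=source B[5]; then ruling at source A[5]=source B[6]; then merger at source A[8]=source B[8]; then accord at source A[9]=source B[9]; then ruling at source A[11]=source B[10]; then ruling at source A[12]=source B[11]; then merger at source A[13]=source B[12] — 9 events in the same relative order in both. Since dp[13][12] = 9, nothing longer is possible.

9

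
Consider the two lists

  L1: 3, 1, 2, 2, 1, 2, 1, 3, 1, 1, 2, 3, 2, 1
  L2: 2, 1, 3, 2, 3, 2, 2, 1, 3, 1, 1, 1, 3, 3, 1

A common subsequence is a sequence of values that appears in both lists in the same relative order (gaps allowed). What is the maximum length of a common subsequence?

Pick 3 [1,3], 2 [3,4], 2 [4,6], 2 [6,7], 1 [7,8], 3 [8,9], 1 [9,11], 1 [10,12], 3 [12,14], 1 [14,15]; all 10 values appear in both, in order, and the DP table's final entry dp[14][15] is also 10, so no common subsequence is longer.

10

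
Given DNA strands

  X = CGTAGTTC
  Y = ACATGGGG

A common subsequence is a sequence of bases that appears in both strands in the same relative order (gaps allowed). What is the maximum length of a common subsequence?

Match C (X #1, Y #2); then G (X #2, Y #7); then G (X #5, Y #8) — 3 bases in the same relative order in both. The LCS DP gives dp[8][8] = 3, so this is optimal.

3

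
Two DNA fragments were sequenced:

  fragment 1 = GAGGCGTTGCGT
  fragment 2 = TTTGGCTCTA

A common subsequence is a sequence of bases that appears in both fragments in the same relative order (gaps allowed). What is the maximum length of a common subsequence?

Let dp[i][j] be the LCS length of the first i bases of fragment 1 and the first j bases of fragment 2. dp[i][j] = dp[i-1][j-1]+1 when the i-th and j-th bases match, else max(dp[i-1][j], dp[i][j-1]).
    ·  T  T  T  G  G  C  T  C  T  A
 ·  0  0  0  0  0  0  0  0  0  0  0
 G  0  0  0  0  1  1  1  1  1  1  1
 A  0  0  0  0  1  1  1  1  1  1  2
 G  0  0  0  0  1  2  2  2  2  2  2
 G  0  0  0  0  1  2  2  2  2  2  2
 C  0  0  0  0  1  2  3  3  3  3  3
 G  0  0  0  0  1  2  3  3  3  3  3
 T  0  1  1  1  1  2  3  4  4  4  4
 T  0  1  2  2  2  2  3  4  4  5  5
 G  0  1  2  2  3  3  3  4  4  5  5
 C  0  1  2  2  3  3  4  4  5  5  5
 G  0  1  2  2  3  4  4  4  5  5  5
 T  0  1  2  3  3  4  4  5  5  6  6
dp[12][10] = 6. One LCS (by backtracking along matches): GGCTCT.

6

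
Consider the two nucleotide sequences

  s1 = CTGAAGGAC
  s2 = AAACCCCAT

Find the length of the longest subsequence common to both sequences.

4

Pick A (s1 #4, s2 #1), A (s1 #5, s2 #2), A (s1 #8, s2 #3), C (s1 #9, s2 #7); all 4 bases appear in both, in order. The LCS DP gives dp[9][9] = 4, so this is optimal.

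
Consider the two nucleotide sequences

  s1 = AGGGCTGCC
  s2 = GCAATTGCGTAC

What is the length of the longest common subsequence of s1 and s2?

Pick G at s1[4]=s2[1], then C at s1[5]=s2[2], then T at s1[6]=s2[6], then G at s1[7]=s2[7], then C at s1[8]=s2[8], then C at s1[9]=s2[12]; all 6 bases appear in both, in order. dp[9][12] = 6 confirms this is the maximum.

6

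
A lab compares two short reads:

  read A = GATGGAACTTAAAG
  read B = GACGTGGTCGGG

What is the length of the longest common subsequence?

Pick G [1,1]; then A [2,2]; then T [3,5]; then G [4,6]; then G [5,7]; then C [8,9]; then G [14,12]; all 7 bases appear in both, in order. Since dp[14][12] = 7, nothing longer is possible.

7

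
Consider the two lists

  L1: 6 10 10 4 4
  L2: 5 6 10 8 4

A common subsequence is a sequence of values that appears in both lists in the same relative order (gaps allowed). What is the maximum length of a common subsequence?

Match 6 [1,2], 10 [2,3], 4 [5,5] — 3 values in the same relative order in both. dp[5][5] = 3 confirms this is the maximum.

3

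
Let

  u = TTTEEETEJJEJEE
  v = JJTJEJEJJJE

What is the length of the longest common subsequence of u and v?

7

One common subsequence of length 7: T at u[1]=v[3]; then E at u[4]=v[5]; then E at u[8]=v[7]; then J at u[9]=v[8]; then J at u[10]=v[9]; then J at u[12]=v[10]; then E at u[14]=v[11]. dp[14][11] = 7 confirms this is the maximum.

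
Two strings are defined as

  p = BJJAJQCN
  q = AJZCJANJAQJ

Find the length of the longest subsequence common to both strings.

5

Let dp[i][j] be the LCS length of the first i characters of p and the first j characters of q. dp[i][j] = dp[i-1][j-1]+1 when the i-th and j-th characters match, else max(dp[i-1][j], dp[i][j-1]).
    ·  A  J  Z  C  J  A  N  J  A  Q  J
 ·  0  0  0  0  0  0  0  0  0  0  0  0
 B  0  0  0  0  0  0  0  0  0  0  0  0
 J  0  0  1  1  1  1  1  1  1  1  1  1
 J  0  0  1  1  1  2  2  2  2  2  2  2
 A  0  1  1  1  1  2  3  3  3  3  3  3
 J  0  1  2  2  2  2  3  3  4  4  4  4
 Q  0  1  2  2  2  2  3  3  4  4  5  5
 C  0  1  2  2  3  3  3  3  4  4  5  5
 N  0  1  2  2  3  3  3  4  4  4  5  5
dp[8][11] = 5. One LCS (by backtracking along matches): JJAJQ.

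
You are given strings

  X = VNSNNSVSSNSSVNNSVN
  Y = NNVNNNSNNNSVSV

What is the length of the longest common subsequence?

10

Match V at X[1]=Y[3], then N at X[2]=Y[6], then S at X[3]=Y[7], then N at X[4]=Y[8], then N at X[5]=Y[9], then N at X[10]=Y[10], then S at X[12]=Y[11], then V at X[13]=Y[12], then S at X[16]=Y[13], then V at X[17]=Y[14] — 10 characters in the same relative order in both, and the DP table's final entry dp[18][14] is also 10, so no common subsequence is longer.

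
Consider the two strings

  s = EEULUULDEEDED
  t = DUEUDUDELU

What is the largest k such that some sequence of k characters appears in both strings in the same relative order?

5

Let dp[i][j] be the LCS length of the first i characters of s and the first j characters of t. dp[i][j] = dp[i-1][j-1]+1 when the i-th and j-th characters match, else max(dp[i-1][j], dp[i][j-1]).
    ·  D  U  E  U  D  U  D  E  L  U
 ·  0  0  0  0  0  0  0  0  0  0  0
 E  0  0  0  1  1  1  1  1  1  1  1
 E  0  0  0  1  1  1  1  1  2  2  2
 U  0  0  1  1  2  2  2  2  2  2  3
 L  0  0  1  1  2  2  2  2  2  3  3
 U  0  0  1  1  2  2  3  3  3  3  4
 U  0  0  1  1  2  2  3  3  3  3  4
 L  0  0  1  1  2  2  3  3  3  4  4
 D  0  1  1  1  2  3  3  4  4  4  4
 E  0  1  1  2  2  3  3  4  5  5  5
 E  0  1  1  2  2  3  3  4  5  5  5
 D  0  1  1  2  2  3  3  4  5  5  5
 E  0  1  1  2  2  3  3  4  5  5  5
 D  0  1  1  2  2  3  3  4  5  5  5
dp[13][10] = 5. One LCS (by backtracking along matches): EUUDE.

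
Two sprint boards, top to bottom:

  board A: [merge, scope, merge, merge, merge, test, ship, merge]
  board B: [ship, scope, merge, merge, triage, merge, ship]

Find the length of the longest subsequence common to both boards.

One common subsequence of length 5: scope at board A[2]=board B[2], then merge at board A[3]=board B[3], then merge at board A[4]=board B[4], then merge at board A[5]=board B[6], then ship at board A[7]=board B[7]. The LCS DP gives dp[8][7] = 5, so this is optimal.

5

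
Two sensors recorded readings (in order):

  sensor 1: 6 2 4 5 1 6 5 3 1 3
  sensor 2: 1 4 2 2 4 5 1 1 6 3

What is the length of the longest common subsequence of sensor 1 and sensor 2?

Let dp[i][j] be the LCS length of the first i values of sensor 1 and the first j values of sensor 2. dp[i][j] = dp[i-1][j-1]+1 when the i-th and j-th values match, else max(dp[i-1][j], dp[i][j-1]).
    ·  1  4  2  2  4  5  1  1  6  3
 ·  0  0  0  0  0  0  0  0  0  0  0
 6  0  0  0  0  0  0  0  0  0  1  1
 2  0  0  0  1  1  1  1  1  1  1  1
 4  0  0  1  1  1  2  2  2  2  2  2
 5  0  0  1  1  1  2  3  3  3  3  3
 1  0  1  1  1  1  2  3  4  4  4  4
 6  0  1  1  1  1  2  3  4  4  5  5
 5  0  1  1  1  1  2  3  4  4  5  5
 3  0  1  1  1  1  2  3  4  4  5  6
 1  0  1  1  1  1  2  3  4  5  5  6
 3  0  1  1  1  1  2  3  4  5  5  6
dp[10][10] = 6. One LCS (by backtracking along matches): 2, 4, 5, 1, 6, 3.

6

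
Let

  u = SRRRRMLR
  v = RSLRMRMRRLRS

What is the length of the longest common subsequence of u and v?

Let dp[i][j] be the LCS length of the first i characters of u and the first j characters of v. dp[i][j] = dp[i-1][j-1]+1 when the i-th and j-th characters match, else max(dp[i-1][j], dp[i][j-1]).
    ·  R  S  L  R  M  R  M  R  R  L  R  S
 ·  0  0  0  0  0  0  0  0  0  0  0  0  0
 S  0  0  1  1  1  1  1  1  1  1  1  1  1
 R  0  1  1  1  2  2  2  2  2  2  2  2  2
 R  0  1  1  1  2  2  3  3  3  3  3  3  3
 R  0  1  1  1  2  2  3  3  4  4  4  4  4
 R  0  1  1  1  2  2  3  3  4  5  5  5  5
 M  0  1  1  1  2  3  3  4  4  5  5  5  5
 L  0  1  1  2  2  3  3  4  4  5  6  6  6
 R  0  1  1  2  3  3  4  4  5  5  6  7  7
dp[8][12] = 7. One LCS (by backtracking along matches): SRRRRLR.

7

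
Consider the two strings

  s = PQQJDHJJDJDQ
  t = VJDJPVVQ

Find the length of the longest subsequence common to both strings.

4

Match J [4,2] → D [5,3] → J [7,4] → Q [12,8] — 4 characters in the same relative order in both. dp[12][8] = 4 confirms this is the maximum.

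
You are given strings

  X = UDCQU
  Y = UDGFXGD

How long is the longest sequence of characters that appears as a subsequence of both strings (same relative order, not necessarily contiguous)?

Match U [1,1], D [2,7] — 2 characters in the same relative order in both. dp[5][7] = 2 confirms this is the maximum.

2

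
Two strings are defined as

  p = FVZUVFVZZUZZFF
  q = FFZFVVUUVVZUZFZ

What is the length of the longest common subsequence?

9

Taking F at p[1]=q[4], then V at p[2]=q[6], then U at p[4]=q[8], then V at p[5]=q[9], then V at p[7]=q[10], then Z at p[9]=q[11], then U at p[10]=q[12], then Z at p[11]=q[13], then Z at p[12]=q[15] gives a common subsequence of length 9. Since dp[14][15] = 9, nothing longer is possible.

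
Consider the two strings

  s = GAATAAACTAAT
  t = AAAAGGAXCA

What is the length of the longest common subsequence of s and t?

7

Let dp[i][j] be the LCS length of the first i characters of s and the first j characters of t. dp[i][j] = dp[i-1][j-1]+1 when the i-th and j-th characters match, else max(dp[i-1][j], dp[i][j-1]).
    ·  A  A  A  A  G  G  A  X  C  A
 ·  0  0  0  0  0  0  0  0  0  0  0
 G  0  0  0  0  0  1  1  1  1  1  1
 A  0  1  1  1  1  1  1  2  2  2  2
 A  0  1  2  2  2  2  2  2  2  2  3
 T  0  1  2  2  2  2  2  2  2  2  3
 A  0  1  2  3  3  3  3  3  3  3  3
 A  0  1  2  3  4  4  4  4  4  4  4
 A  0  1  2  3  4  4  4  5  5  5  5
 C  0  1  2  3  4  4  4  5  5  6  6
 T  0  1  2  3  4  4  4  5  5  6  6
 A  0  1  2  3  4  4  4  5  5  6  7
 A  0  1  2  3  4  4  4  5  5  6  7
 T  0  1  2  3  4  4  4  5  5  6  7
dp[12][10] = 7. One LCS (by backtracking along matches): AAAAACA.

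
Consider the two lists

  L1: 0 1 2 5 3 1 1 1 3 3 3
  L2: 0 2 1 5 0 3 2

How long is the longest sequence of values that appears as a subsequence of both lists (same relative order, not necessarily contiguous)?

Let dp[i][j] be the LCS length of the first i values of L1 and the first j values of L2. dp[i][j] = dp[i-1][j-1]+1 when the i-th and j-th values match, else max(dp[i-1][j], dp[i][j-1]).
    ·  0  2  1  5  0  3  2
 ·  0  0  0  0  0  0  0  0
 0  0  1  1  1  1  1  1  1
 1  0  1  1  2  2  2  2  2
 2  0  1  2  2  2  2  2  3
 5  0  1  2  2  3  3  3  3
 3  0  1  2  2  3  3  4  4
 1  0  1  2  3  3  3  4  4
 1  0  1  2  3  3  3  4  4
 1  0  1  2  3  3  3  4  4
 3  0  1  2  3  3  3  4  4
 3  0  1  2  3  3  3  4  4
 3  0  1  2  3  3  3  4  4
dp[11][7] = 4. One LCS (by backtracking along matches): 0, 1, 5, 3.

4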